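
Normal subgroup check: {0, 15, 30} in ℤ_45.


H = {0, 15, 30} in ℤ_45
ℤ_45 is abelian; every subgroup of an abelian group is normal

Yes, normal subgroup


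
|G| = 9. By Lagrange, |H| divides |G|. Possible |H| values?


Lagrange's theorem: |H| divides |G|
|G| = 9
Divisors of 9: 1, 3, 9

Possible subgroup orders: {1, 3, 9}


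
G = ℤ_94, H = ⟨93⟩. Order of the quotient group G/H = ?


|⟨93⟩| = n / gcd(93, 94) = 94 / 1 = 94
H is normal (ℤ_94 is abelian).
|G/H| = |G| / |H| = 94 / 94 = 1

|G/H| = 1


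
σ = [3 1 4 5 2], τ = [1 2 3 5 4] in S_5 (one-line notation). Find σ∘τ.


σ∘τ: apply τ first, then σ
1 →τ 1 →σ 3
2 →τ 2 →σ 1
3 →τ 3 →σ 4
4 →τ 5 →σ 2
5 →τ 4 →σ 5

σ∘τ = [3 1 4 2 5]


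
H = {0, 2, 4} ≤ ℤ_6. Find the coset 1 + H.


1 + H = {1 + h (mod 6) : h ∈ H}
1+0=1, 1+2=3, 1+4=5

1 + H = {1, 3, 5}


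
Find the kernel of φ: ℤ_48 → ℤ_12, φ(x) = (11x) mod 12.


Kernel = preimage of identity
ker(φ) = {x ∈ ℤ_48 : 11x ≡ 0 (mod 12)}. Since 12 | 48, φ is well-defined. The kernel is the cyclic subgroup ⟨12⟩ of ℤ_48 (order 4), i.e. {0, 12, 24, 36}

ker(φ) = {0, 12, 24, 36}


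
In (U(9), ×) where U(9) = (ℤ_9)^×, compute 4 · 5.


Operation: multiplication mod 9
4 · 5 = (a × b) mod 9 with a = 4, b = 5

4 · 5 = 2


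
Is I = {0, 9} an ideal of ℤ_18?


Check ideal conditions for I = {0, 9} in ℤ_18:
(1) I is an additive subgroup? Yes
(2) For r ∈ ℤ_18 and a ∈ I: r·a ∈ I? Yes

Yes, I is an ideal of ℤ_18


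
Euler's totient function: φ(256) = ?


Factor n: 256 = 2^8
φ(n) = n · ∏(1 - 1/p) over distinct primes p | n
φ(256) = 256 · (1 - 1/2) = 128

φ(256) = 128


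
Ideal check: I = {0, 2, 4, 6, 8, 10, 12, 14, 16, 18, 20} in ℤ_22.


Check ideal conditions for I = {0, 2, 4, 6, 8, 10, 12, 14, 16, 18, 20} in ℤ_22:
(1) I is an additive subgroup? Yes
(2) For r ∈ ℤ_22 and a ∈ I: r·a ∈ I? Yes

Yes, I is an ideal of ℤ_22


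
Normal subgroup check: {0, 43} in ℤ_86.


H = {0, 43} in ℤ_86
ℤ_86 is abelian; every subgroup of an abelian group is normal

Yes, normal subgroup


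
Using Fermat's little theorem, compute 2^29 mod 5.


Fermat's little theorem: if p is prime and gcd(a,p)=1, then a^(p-1) ≡ 1 (mod p)
p = 5 is prime, gcd(2,5) = 1
Reduce exponent: 29 mod 4 = 1
So 2^29 ≡ 2^1 (mod 5)
2^1 mod 5 = 2

2^29 ≡ 2 (mod 5)


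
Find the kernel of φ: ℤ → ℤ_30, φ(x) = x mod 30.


Kernel = preimage of identity
ker(φ) = {x ∈ ℤ : x ≡ 0 (mod 30)} = 30ℤ = {0, ±30, ±60, ...}

ker(φ) = 30ℤ


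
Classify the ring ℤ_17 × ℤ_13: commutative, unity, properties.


Direct product ring; commutative with unity (1,1); but (1,0)·(0,1) = (0,0) gives zero divisors, so not an integral domain
Commutative: Yes
Integral domain: No
Has unity: Yes

ℤ_17 × ℤ_13: Commutative=Yes, Unity=Yes


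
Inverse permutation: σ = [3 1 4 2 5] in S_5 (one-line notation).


To find σ⁻¹, swap domain and range:
σ(1) = 3 → σ⁻¹(3) = 1
σ(2) = 1 → σ⁻¹(1) = 2
σ(3) = 4 → σ⁻¹(4) = 3
σ(4) = 2 → σ⁻¹(2) = 4
σ(5) = 5 → σ⁻¹(5) = 5

σ⁻¹ = [2 4 1 3 5]


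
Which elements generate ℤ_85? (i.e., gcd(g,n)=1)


g generates ℤ_n iff gcd(g,n) = 1
Prime factors of 85: 5, 17
Generators are g ∈ {1,...,84} not divisible by any of these primes.
Generators: {1, 2, 3, 4, 6, 7, 8, 9, 11, 12, 13, 14, 16, 18, 19, 21, 22, 23, 24, 26, 27, 28, 29, 31, 32, 33, 36, 37, 38, 39, 41, 42, 43, 44, 46, 47, 48, 49, 52, 53, 54, 56, 57, 58, 59, 61, 62, 63, 64, 66, 67, 69, 71, 72, 73, 74, 76, 77, 78, 79, 81, 82, 83, 84}
Number of generators = φ(85) = 64

Generators of ℤ_85 = {1, 2, 3, 4, 6, 7, 8, 9, 11, 12, 13, 14, 16, 18, 19, 21, 22, 23, 24, 26, 27, 28, 29, 31, 32, 33, 36, 37, 38, 39, 41, 42, 43, 44, 46, 47, 48, 49, 52, 53, 54, 56, 57, 58, 59, 61, 62, 63, 64, 66, 67, 69, 71, 72, 73, 74, 76, 77, 78, 79, 81, 82, 83, 84}


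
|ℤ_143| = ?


ℤ_n has n elements.

|ℤ_143| = 143


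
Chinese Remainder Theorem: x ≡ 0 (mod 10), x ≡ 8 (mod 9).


m₁ = 10, m₂ = 9, gcd = 1, so CRT applies. M = m₁·m₂ = 90
Let M₁ = M/m₁ = 9, M₂ = M/m₂ = 10
Find y₁ ≡ M₁⁻¹ (mod m₁): 9⁻¹ ≡ 9 (mod 10)
Find y₂ ≡ M₂⁻¹ (mod m₂): 10⁻¹ ≡ 1 (mod 9)
x = a₁·M₁·y₁ + a₂·M₂·y₂ = 0·9·9 + 8·10·1 = 80
Reduce mod 90: x ≡ 80
Check: 80 mod 10 = 0 ✓, 80 mod 9 = 8 ✓

x ≡ 80 (mod 90)


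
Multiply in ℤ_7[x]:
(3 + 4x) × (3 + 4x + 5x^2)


Expand and collect like terms; reduce coefficients mod 7:
x^0: 3·3 = 9 ≡ 2 (mod 7)
x^1: 3·4 + 4·3 = 24 ≡ 3 (mod 7)
x^2: 3·5 + 4·4 = 31 ≡ 3 (mod 7)
x^3: 4·5 = 20 ≡ 6 (mod 7)
Result: 2 + 3x + 3x^2 + 6x^3

f · g = 2 + 3x + 3x^2 + 6x^3


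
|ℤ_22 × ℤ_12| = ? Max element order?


|ℤ_22 × ℤ_12| = 22 × 12 = 264
Max element order = lcm(22,12) = 132
Cyclic? No (gcd=2)

|ℤ_22×ℤ_12| = 264, max element order = 132


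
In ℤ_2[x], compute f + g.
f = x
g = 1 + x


Add coefficients mod 2:
x^0: 0 + 1 = 1 (mod 2)
x^1: 1 + 1 = 0 (mod 2)
Result: 1

f + g = 1


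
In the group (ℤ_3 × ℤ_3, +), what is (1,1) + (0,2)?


Operation: componentwise addition mod (3, 3)
(1,1) + (0,2) = ((a₁+b₁) mod 3, (a₂+b₂) mod 3) with a = (1,1), b = (0,2)

(1,1) + (0,2) = (1,0)


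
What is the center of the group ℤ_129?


Z(G) = {g ∈ G | gx = xg for all x ∈ G}
ℤ_129 is abelian, so Z(G) = G

Z(ℤ_129) = ℤ_129


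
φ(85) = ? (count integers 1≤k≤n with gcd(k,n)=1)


Factor n: 85 = 5 × 17
φ(n) = n · ∏(1 - 1/p) over distinct primes p | n
φ(85) = 85 · (1 - 1/5) · (1 - 1/17) = 64

φ(85) = 64


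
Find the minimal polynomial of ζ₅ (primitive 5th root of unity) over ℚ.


ζ₅ is a root of Φ₅(x) = x⁴ + x³ + x² + x + 1, irreducible over ℚ

Minimal polynomial: x⁴ + x³ + x² + x + 1


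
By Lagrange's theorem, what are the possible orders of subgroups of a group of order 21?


Lagrange's theorem: |H| divides |G|
|G| = 21
Divisors of 21: 1, 3, 7, 21

Possible subgroup orders: {1, 3, 7, 21}


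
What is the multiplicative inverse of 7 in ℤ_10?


Use the extended Euclidean algorithm to write 1 = 7·s + 10·t; then s mod 10 is the inverse.
Euclidean algorithm:
  7 = 0·10 + 7
  10 = 1·7 + 3
  7 = 2·3 + 1
  3 = 3·1 + 0
gcd(7,10) = 1
Back-substitution gives: 7·(3) + 10·(-2) = 1
So 7⁻¹ ≡ 3 ≡ 3 (mod 10)
Check: 7 × 3 = 21 ≡ 1 (mod 10) ✓

7⁻¹ ≡ 3 (mod 10)


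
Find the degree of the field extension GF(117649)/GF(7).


GF(117649) = GF(7^6), so the extension degree is 6

[GF(117649)/GF(7)] = 6


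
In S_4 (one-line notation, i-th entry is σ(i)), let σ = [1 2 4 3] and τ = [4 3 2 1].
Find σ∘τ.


σ∘τ: apply τ first, then σ
1 →τ 4 →σ 3
2 →τ 3 →σ 4
3 →τ 2 →σ 2
4 →τ 1 →σ 1

σ∘τ = [3 4 2 1]


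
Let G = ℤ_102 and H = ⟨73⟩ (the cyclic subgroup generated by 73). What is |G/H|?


|⟨73⟩| = n / gcd(73, 102) = 102 / 1 = 102
H is normal (ℤ_102 is abelian).
|G/H| = |G| / |H| = 102 / 102 = 1

|G/H| = 1


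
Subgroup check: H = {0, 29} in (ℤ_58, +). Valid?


Subgroup test for H = {0, 29} in (ℤ_58, +):
(1) 0 ∈ H? Yes
(2) Closure: for all a,b ∈ H, (a+b) mod 58 ∈ H? Yes
(3) Inverses: for all a ∈ H, -a mod 58 ∈ H? Yes

Yes, H is a subgroup of ℤ_58


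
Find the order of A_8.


|A_n| = n!/2 (even permutations)
|A_8| = 8!/2 = 40320/2 = 20160

|A_8| = 20160


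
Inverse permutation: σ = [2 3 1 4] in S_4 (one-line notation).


To find σ⁻¹, swap domain and range:
σ(1) = 2 → σ⁻¹(2) = 1
σ(2) = 3 → σ⁻¹(3) = 2
σ(3) = 1 → σ⁻¹(1) = 3
σ(4) = 4 → σ⁻¹(4) = 4

σ⁻¹ = [3 1 2 4]


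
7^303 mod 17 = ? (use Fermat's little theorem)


Fermat's little theorem: if p is prime and gcd(a,p)=1, then a^(p-1) ≡ 1 (mod p)
p = 17 is prime, gcd(7,17) = 1
Reduce exponent: 303 mod 16 = 15
So 7^303 ≡ 7^15 (mod 17)
7^15 mod 17 = 5

7^303 ≡ 5 (mod 17)


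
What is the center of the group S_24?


Z(G) = {g ∈ G | gx = xg for all x ∈ G}
S_n is non-abelian for n ≥ 3; Z(S_24) is trivial

Z(S_24) = {e}


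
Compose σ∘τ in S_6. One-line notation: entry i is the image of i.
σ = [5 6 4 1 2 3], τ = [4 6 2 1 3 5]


σ∘τ: apply τ first, then σ
1 →τ 4 →σ 1
2 →τ 6 →σ 3
3 →τ 2 →σ 6
4 →τ 1 →σ 5
5 →τ 3 →σ 4
6 →τ 5 →σ 2

σ∘τ = [1 3 6 5 4 2]


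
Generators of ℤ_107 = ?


g generates ℤ_n iff gcd(g,n) = 1
Prime factors of 107: 107
Generators are g ∈ {1,...,106} not divisible by any of these primes.
Generators: {1, 2, 3, 4, 5, 6, 7, 8, 9, 10, 11, 12, 13, 14, 15, 16, 17, 18, 19, 20, 21, 22, 23, 24, 25, 26, 27, 28, 29, 30, 31, 32, 33, 34, 35, 36, 37, 38, 39, 40, 41, 42, 43, 44, 45, 46, 47, 48, 49, 50, 51, 52, 53, 54, 55, 56, 57, 58, 59, 60, 61, 62, 63, 64, 65, 66, 67, 68, 69, 70, 71, 72, 73, 74, 75, 76, 77, 78, 79, 80, 81, 82, 83, 84, 85, 86, 87, 88, 89, 90, 91, 92, 93, 94, 95, 96, 97, 98, 99, 100, 101, 102, 103, 104, 105, 106}
Number of generators = φ(107) = 106

Generators of ℤ_107 = {1, 2, 3, 4, 5, 6, 7, 8, 9, 10, 11, 12, 13, 14, 15, 16, 17, 18, 19, 20, 21, 22, 23, 24, 25, 26, 27, 28, 29, 30, 31, 32, 33, 34, 35, 36, 37, 38, 39, 40, 41, 42, 43, 44, 45, 46, 47, 48, 49, 50, 51, 52, 53, 54, 55, 56, 57, 58, 59, 60, 61, 62, 63, 64, 65, 66, 67, 68, 69, 70, 71, 72, 73, 74, 75, 76, 77, 78, 79, 80, 81, 82, 83, 84, 85, 86, 87, 88, 89, 90, 91, 92, 93, 94, 95, 96, 97, 98, 99, 100, 101, 102, 103, 104, 105, 106}


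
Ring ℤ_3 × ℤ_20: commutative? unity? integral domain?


Direct product ring; commutative with unity (1,1); but (1,0)·(0,1) = (0,0) gives zero divisors, so not an integral domain
Commutative: Yes
Integral domain: No
Has unity: Yes

ℤ_3 × ℤ_20: Commutative=Yes, Unity=Yes


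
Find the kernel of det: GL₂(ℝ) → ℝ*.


Kernel = preimage of identity
ker(det) = {A | det(A) = 1} = SL₂(ℝ)

ker(det) = SL₂(ℝ)


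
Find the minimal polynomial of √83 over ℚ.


√83 satisfies x² - 83 = 0, irreducible over ℚ since 83 is squarefree

Minimal polynomial: x² - 83


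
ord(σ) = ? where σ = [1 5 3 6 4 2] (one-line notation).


Cycle decomposition: (2 5 4 6)
Cycle lengths: 4
Order = lcm(4) = 4

ord(σ) = 4


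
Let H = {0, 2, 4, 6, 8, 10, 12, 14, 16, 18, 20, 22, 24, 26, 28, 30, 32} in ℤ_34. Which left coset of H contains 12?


12 + H = {12 + h (mod 34) : h ∈ H}
12+0=12, 12+2=14, 12+4=16, 12+6=18, 12+8=20, 12+10=22, 12+12=24, 12+14=26, 12+16=28, 12+18=30, 12+20=32, 12+22=0, 12+24=2, 12+26=4, 12+28=6, 12+30=8, 12+32=10
12 + H = {0, 2, 4, 6, 8, 10, 12, 14, 16, 18, 20, 22, 24, 26, 28, 30, 32} = 0 + H

12 + H = {0, 2, 4, 6, 8, 10, 12, 14, 16, 18, 20, 22, 24, 26, 28, 30, 32}


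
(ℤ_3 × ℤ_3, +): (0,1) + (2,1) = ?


Operation: componentwise addition mod (3, 3)
(0,1) + (2,1) = ((a₁+b₁) mod 3, (a₂+b₂) mod 3) with a = (0,1), b = (2,1)

(0,1) + (2,1) = (2,2)


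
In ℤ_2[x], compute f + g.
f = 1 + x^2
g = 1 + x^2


Add coefficients mod 2:
x^0: 1 + 1 = 0 (mod 2)
x^1: 0 + 0 = 0 (mod 2)
x^2: 1 + 1 = 0 (mod 2)
Result: 0

f + g = 0


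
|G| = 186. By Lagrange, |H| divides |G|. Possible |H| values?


Lagrange's theorem: |H| divides |G|
|G| = 186
Divisors of 186: 1, 2, 3, 6, 31, 62, 93, 186

Possible subgroup orders: {1, 2, 3, 6, 31, 62, 93, 186}


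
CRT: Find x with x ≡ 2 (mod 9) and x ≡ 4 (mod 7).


m₁ = 9, m₂ = 7, gcd = 1, so CRT applies. M = m₁·m₂ = 63
Let M₁ = M/m₁ = 7, M₂ = M/m₂ = 9
Find y₁ ≡ M₁⁻¹ (mod m₁): 7⁻¹ ≡ 4 (mod 9)
Find y₂ ≡ M₂⁻¹ (mod m₂): 9⁻¹ ≡ 4 (mod 7)
x = a₁·M₁·y₁ + a₂·M₂·y₂ = 2·7·4 + 4·9·4 = 200
Reduce mod 63: x ≡ 11
Check: 11 mod 9 = 2 ✓, 11 mod 7 = 4 ✓

x ≡ 11 (mod 63)


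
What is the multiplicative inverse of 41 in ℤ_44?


Use the extended Euclidean algorithm to write 1 = 41·s + 44·t; then s mod 44 is the inverse.
Euclidean algorithm:
  41 = 0·44 + 41
  44 = 1·41 + 3
  41 = 13·3 + 2
  3 = 1·2 + 1
  2 = 2·1 + 0
gcd(41,44) = 1
Back-substitution gives: 41·(-15) + 44·(14) = 1
So 41⁻¹ ≡ -15 ≡ 29 (mod 44)
Check: 41 × 29 = 1189 ≡ 1 (mod 44) ✓

41⁻¹ ≡ 29 (mod 44)


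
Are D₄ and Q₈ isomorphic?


Comparing D₄ and Q₈:
D₄ has 5 elements of order 2; Q₈ has only 1

No, D₄ ≇ Q₈


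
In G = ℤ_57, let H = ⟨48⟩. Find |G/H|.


|⟨48⟩| = n / gcd(48, 57) = 57 / 3 = 19
H is normal (ℤ_57 is abelian).
|G/H| = |G| / |H| = 57 / 19 = 3

|G/H| = 3


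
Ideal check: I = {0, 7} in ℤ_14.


Check ideal conditions for I = {0, 7} in ℤ_14:
(1) I is an additive subgroup? Yes
(2) For r ∈ ℤ_14 and a ∈ I: r·a ∈ I? Yes

Yes, I is an ideal of ℤ_14


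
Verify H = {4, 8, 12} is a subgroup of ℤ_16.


Subgroup test for H = {4, 8, 12} in (ℤ_16, +):
(1) 0 ∈ H? No
(2) Closure: for all a,b ∈ H, (a+b) mod 16 ∈ H? No  [counterexample: 4 + 12 = 0 ∉ H]
(3) Inverses: for all a ∈ H, -a mod 16 ∈ H? Yes

No, H is not a subgroup of ℤ_16


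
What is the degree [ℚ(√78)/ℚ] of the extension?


√78 has minimal polynomial x² - 78 (irreducible over ℚ since 78 is squarefree)

[ℚ(√78)/ℚ] = 2


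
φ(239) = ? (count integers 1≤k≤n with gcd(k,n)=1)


Factor n: 239 = 239
φ(n) = n · ∏(1 - 1/p) over distinct primes p | n
φ(239) = 239 · (1 - 1/239) = 238

φ(239) = 238


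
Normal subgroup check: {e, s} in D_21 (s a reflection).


H = {e, s} in D_21 (s a reflection)
r·s·r⁻¹ = sr⁻² ≠ s for n ≥ 3, so {e, s} is not closed under conjugation

No, not a normal subgroup


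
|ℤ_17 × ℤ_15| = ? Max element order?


|ℤ_17 × ℤ_15| = 17 × 15 = 255
Max element order = lcm(17,15) = 255
Cyclic? Yes (gcd=1)

|ℤ_17×ℤ_15| = 255, max element order = 255


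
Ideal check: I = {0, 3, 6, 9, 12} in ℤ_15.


Check ideal conditions for I = {0, 3, 6, 9, 12} in ℤ_15:
(1) I is an additive subgroup? Yes
(2) For r ∈ ℤ_15 and a ∈ I: r·a ∈ I? Yes

Yes, I is an ideal of ℤ_15


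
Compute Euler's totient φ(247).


Factor n: 247 = 13 × 19
φ(n) = n · ∏(1 - 1/p) over distinct primes p | n
φ(247) = 247 · (1 - 1/13) · (1 - 1/19) = 216

φ(247) = 216


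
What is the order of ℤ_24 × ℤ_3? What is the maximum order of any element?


|ℤ_24 × ℤ_3| = 24 × 3 = 72
Max element order = lcm(24,3) = 24
Cyclic? No (gcd=3)

|ℤ_24×ℤ_3| = 72, max element order = 24


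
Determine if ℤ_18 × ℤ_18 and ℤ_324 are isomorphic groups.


Comparing ℤ_18 × ℤ_18 and ℤ_324:
gcd(18,18) = 18 ≠ 1. Max element order in ℤ_18×ℤ_18 is lcm(18,18) = 18 < 324, so it has no element of order 324

No, ℤ_18 × ℤ_18 ≇ ℤ_324


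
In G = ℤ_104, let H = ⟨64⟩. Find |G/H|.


|⟨64⟩| = n / gcd(64, 104) = 104 / 8 = 13
H is normal (ℤ_104 is abelian).
|G/H| = |G| / |H| = 104 / 13 = 8

|G/H| = 8


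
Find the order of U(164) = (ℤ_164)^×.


U(n) is the group of units mod n; |U(n)| = φ(n)
|U(164)| = φ(164) = 80

|U(164) = (ℤ_164)^×| = 80


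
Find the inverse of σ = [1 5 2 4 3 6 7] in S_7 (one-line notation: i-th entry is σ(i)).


To find σ⁻¹, swap domain and range:
σ(1) = 1 → σ⁻¹(1) = 1
σ(2) = 5 → σ⁻¹(5) = 2
σ(3) = 2 → σ⁻¹(2) = 3
σ(4) = 4 → σ⁻¹(4) = 4
σ(5) = 3 → σ⁻¹(3) = 5
σ(6) = 6 → σ⁻¹(6) = 6
σ(7) = 7 → σ⁻¹(7) = 7

σ⁻¹ = [1 3 5 4 2 6 7]


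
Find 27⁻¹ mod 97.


Use the extended Euclidean algorithm to write 1 = 27·s + 97·t; then s mod 97 is the inverse.
Euclidean algorithm:
  27 = 0·97 + 27
  97 = 3·27 + 16
  27 = 1·16 + 11
  16 = 1·11 + 5
  11 = 2·5 + 1
  5 = 5·1 + 0
gcd(27,97) = 1
Back-substitution gives: 27·(18) + 97·(-5) = 1
So 27⁻¹ ≡ 18 ≡ 18 (mod 97)
Check: 27 × 18 = 486 ≡ 1 (mod 97) ✓

27⁻¹ ≡ 18 (mod 97)


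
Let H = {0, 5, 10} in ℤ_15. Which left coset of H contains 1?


1 + H = {1 + h (mod 15) : h ∈ H}
1+0=1, 1+5=6, 1+10=11

1 + H = {1, 6, 11}


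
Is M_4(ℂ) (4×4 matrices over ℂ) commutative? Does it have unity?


Matrix multiplication is non-commutative for n ≥ 2; the identity matrix I is the unity; singular matrices give zero divisors, so not an integral domain
Commutative: No
Integral domain: No
Has unity: Yes

M_4(ℂ) (4×4 matrices over ℂ): Commutative=No, Unity=Yes


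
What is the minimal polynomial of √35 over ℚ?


√35 satisfies x² - 35 = 0, irreducible over ℚ since 35 is squarefree

Minimal polynomial: x² - 35


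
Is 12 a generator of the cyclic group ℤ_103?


g generates ℤ_n iff gcd(g, n) = 1
gcd(12, 103) = 1
Since gcd = 1, 12 is a generator.

Yes, 12 generates ℤ_103


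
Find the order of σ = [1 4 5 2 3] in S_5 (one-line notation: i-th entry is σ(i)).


Cycle decomposition: (2 4) (3 5)
Cycle lengths: 2, 2
Order = lcm(2, 2) = 2

ord(σ) = 2


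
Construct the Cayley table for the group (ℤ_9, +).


Elements: {0, 1, 2, 3, 4, 5, 6, 7, 8}
Operation: addition mod 9
Entry (a, b) = (a + b) mod 9

Cayley table:
  | 0 | 1 | 2 | 3 | 4 | 5 | 6 | 7 | 8
0 | 0 | 1 | 2 | 3 | 4 | 5 | 6 | 7 | 8
1 | 1 | 2 | 3 | 4 | 5 | 6 | 7 | 8 | 0
2 | 2 | 3 | 4 | 5 | 6 | 7 | 8 | 0 | 1
3 | 3 | 4 | 5 | 6 | 7 | 8 | 0 | 1 | 2
4 | 4 | 5 | 6 | 7 | 8 | 0 | 1 | 2 | 3
5 | 5 | 6 | 7 | 8 | 0 | 1 | 2 | 3 | 4
6 | 6 | 7 | 8 | 0 | 1 | 2 | 3 | 4 | 5
7 | 7 | 8 | 0 | 1 | 2 | 3 | 4 | 5 | 6
8 | 8 | 0 | 1 | 2 | 3 | 4 | 5 | 6 | 7


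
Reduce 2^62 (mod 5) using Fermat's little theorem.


Fermat's little theorem: if p is prime and gcd(a,p)=1, then a^(p-1) ≡ 1 (mod p)
p = 5 is prime, gcd(2,5) = 1
Reduce exponent: 62 mod 4 = 2
So 2^62 ≡ 2^2 (mod 5)
2^2 mod 5 = 4

2^62 ≡ 4 (mod 5)


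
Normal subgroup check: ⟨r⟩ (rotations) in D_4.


H = ⟨r⟩ (rotations) in D_4
The rotation subgroup ⟨r⟩ has index 2 in D_4, so it is normal

Yes, normal subgroup


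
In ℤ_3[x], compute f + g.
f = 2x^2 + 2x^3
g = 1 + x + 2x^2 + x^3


Add coefficients mod 3:
x^0: 0 + 1 = 1 (mod 3)
x^1: 0 + 1 = 1 (mod 3)
x^2: 2 + 2 = 1 (mod 3)
x^3: 2 + 1 = 0 (mod 3)
Result: 1 + x + x^2

f + g = 1 + x + x^2


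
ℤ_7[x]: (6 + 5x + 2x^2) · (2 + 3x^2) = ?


Expand and collect like terms; reduce coefficients mod 7:
x^0: 6·2 = 12 ≡ 5 (mod 7)
x^1: 6·0 + 5·2 = 10 ≡ 3 (mod 7)
x^2: 6·3 + 5·0 + 2·2 = 22 ≡ 1 (mod 7)
x^3: 5·3 + 2·0 = 15 ≡ 1 (mod 7)
x^4: 2·3 = 6 ≡ 6 (mod 7)
Result: 5 + 3x + x^2 + x^3 + 6x^4

f · g = 5 + 3x + x^2 + x^3 + 6x^4


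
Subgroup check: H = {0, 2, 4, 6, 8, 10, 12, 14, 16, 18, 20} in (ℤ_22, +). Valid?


Subgroup test for H = {0, 2, 4, 6, 8, 10, 12, 14, 16, 18, 20} in (ℤ_22, +):
(1) 0 ∈ H? Yes
(2) Closure: for all a,b ∈ H, (a+b) mod 22 ∈ H? Yes
(3) Inverses: for all a ∈ H, -a mod 22 ∈ H? Yes

Yes, H is a subgroup of ℤ_22


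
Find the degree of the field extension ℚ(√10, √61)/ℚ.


[ℚ(√10,√61):ℚ] = [ℚ(√10,√61):ℚ(√10)]·[ℚ(√10):ℚ] = 2·2 = 4

[ℚ(√10, √61)/ℚ] = 4


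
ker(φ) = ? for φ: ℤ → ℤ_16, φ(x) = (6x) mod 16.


Kernel = preimage of identity
ker(φ) = {x ∈ ℤ : 6x ≡ 0 (mod 16)}. gcd(6,16) = 2, so 6x ≡ 0 (mod 16) ⟺ x ≡ 0 (mod 16/2 = 8). Hence ker(φ) = 8ℤ

ker(φ) = 8ℤ


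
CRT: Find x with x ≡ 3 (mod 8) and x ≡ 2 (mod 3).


m₁ = 8, m₂ = 3, gcd = 1, so CRT applies. M = m₁·m₂ = 24
Let M₁ = M/m₁ = 3, M₂ = M/m₂ = 8
Find y₁ ≡ M₁⁻¹ (mod m₁): 3⁻¹ ≡ 3 (mod 8)
Find y₂ ≡ M₂⁻¹ (mod m₂): 8⁻¹ ≡ 2 (mod 3)
x = a₁·M₁·y₁ + a₂·M₂·y₂ = 3·3·3 + 2·8·2 = 59
Reduce mod 24: x ≡ 11
Check: 11 mod 8 = 3 ✓, 11 mod 3 = 2 ✓

x ≡ 11 (mod 24)


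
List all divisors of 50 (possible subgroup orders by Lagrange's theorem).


Lagrange's theorem: |H| divides |G|
|G| = 50
Divisors of 50: 1, 2, 5, 10, 25, 50

Possible subgroup orders: {1, 2, 5, 10, 25, 50}


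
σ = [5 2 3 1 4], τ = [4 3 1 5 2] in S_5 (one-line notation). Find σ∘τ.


σ∘τ: apply τ first, then σ
1 →τ 4 →σ 1
2 →τ 3 →σ 3
3 →τ 1 →σ 5
4 →τ 5 →σ 4
5 →τ 2 →σ 2

σ∘τ = [1 3 5 4 2]


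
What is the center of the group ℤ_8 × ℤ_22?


Z(G) = {g ∈ G | gx = xg for all x ∈ G}
Direct product of abelian groups is abelian, so Z(G) = G

Z(ℤ_8 × ℤ_22) = ℤ_8 × ℤ_22


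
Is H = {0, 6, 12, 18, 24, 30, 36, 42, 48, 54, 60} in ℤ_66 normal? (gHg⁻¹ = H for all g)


H = {0, 6, 12, 18, 24, 30, 36, 42, 48, 54, 60} in ℤ_66
ℤ_66 is abelian; every subgroup of an abelian group is normal

Yes, normal subgroup


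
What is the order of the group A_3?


|A_n| = n!/2 (even permutations)
|A_3| = 3!/2 = 6/2 = 3

|A_3| = 3


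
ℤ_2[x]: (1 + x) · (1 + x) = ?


Expand and collect like terms; reduce coefficients mod 2:
x^0: 1·1 = 1 ≡ 1 (mod 2)
x^1: 1·1 + 1·1 = 2 ≡ 0 (mod 2)
x^2: 1·1 = 1 ≡ 1 (mod 2)
Result: 1 + x^2

f · g = 1 + x^2


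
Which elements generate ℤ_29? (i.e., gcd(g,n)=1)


g generates ℤ_n iff gcd(g,n) = 1
Prime factors of 29: 29
Generators are g ∈ {1,...,28} not divisible by any of these primes.
Generators: {1, 2, 3, 4, 5, 6, 7, 8, 9, 10, 11, 12, 13, 14, 15, 16, 17, 18, 19, 20, 21, 22, 23, 24, 25, 26, 27, 28}
Number of generators = φ(29) = 28

Generators of ℤ_29 = {1, 2, 3, 4, 5, 6, 7, 8, 9, 10, 11, 12, 13, 14, 15, 16, 17, 18, 19, 20, 21, 22, 23, 24, 25, 26, 27, 28}


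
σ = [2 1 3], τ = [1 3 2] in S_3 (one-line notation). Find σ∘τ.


σ∘τ: apply τ first, then σ
1 →τ 1 →σ 2
2 →τ 3 →σ 3
3 →τ 2 →σ 1

σ∘τ = [2 3 1]


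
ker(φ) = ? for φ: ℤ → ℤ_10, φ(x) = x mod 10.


Kernel = preimage of identity
ker(φ) = {x ∈ ℤ : x ≡ 0 (mod 10)} = 10ℤ = {0, ±10, ±20, ...}

ker(φ) = 10ℤ


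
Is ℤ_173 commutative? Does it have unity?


ℤ_173 is a commutative ring with unity 1; 173 is prime, so ℤ_173 is a field (hence an integral domain)
Commutative: Yes
Integral domain: Yes
Has unity: Yes

ℤ_173: Commutative=Yes, Unity=Yes


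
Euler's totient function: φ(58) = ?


Factor n: 58 = 2 × 29
φ(n) = n · ∏(1 - 1/p) over distinct primes p | n
φ(58) = 58 · (1 - 1/2) · (1 - 1/29) = 28

φ(58) = 28


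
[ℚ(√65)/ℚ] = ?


√65 has minimal polynomial x² - 65 (irreducible over ℚ since 65 is squarefree)

[ℚ(√65)/ℚ] = 2


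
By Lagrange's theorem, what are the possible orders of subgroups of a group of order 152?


Lagrange's theorem: |H| divides |G|
|G| = 152
Divisors of 152: 1, 2, 4, 8, 19, 38, 76, 152

Possible subgroup orders: {1, 2, 4, 8, 19, 38, 76, 152}


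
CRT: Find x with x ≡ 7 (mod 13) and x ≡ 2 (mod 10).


m₁ = 13, m₂ = 10, gcd = 1, so CRT applies. M = m₁·m₂ = 130
Let M₁ = M/m₁ = 10, M₂ = M/m₂ = 13
Find y₁ ≡ M₁⁻¹ (mod m₁): 10⁻¹ ≡ 4 (mod 13)
Find y₂ ≡ M₂⁻¹ (mod m₂): 13⁻¹ ≡ 7 (mod 10)
x = a₁·M₁·y₁ + a₂·M₂·y₂ = 7·10·4 + 2·13·7 = 462
Reduce mod 130: x ≡ 72
Check: 72 mod 13 = 7 ✓, 72 mod 10 = 2 ✓

x ≡ 72 (mod 130)


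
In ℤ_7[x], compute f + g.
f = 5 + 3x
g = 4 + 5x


Add coefficients mod 7:
x^0: 5 + 4 = 2 (mod 7)
x^1: 3 + 5 = 1 (mod 7)
Result: 2 + x

f + g = 2 + x


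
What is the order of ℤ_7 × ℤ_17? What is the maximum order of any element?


|ℤ_7 × ℤ_17| = 7 × 17 = 119
Max element order = lcm(7,17) = 119
Cyclic? Yes (gcd=1)

|ℤ_7×ℤ_17| = 119, max element order = 119


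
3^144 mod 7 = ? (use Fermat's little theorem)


Fermat's little theorem: if p is prime and gcd(a,p)=1, then a^(p-1) ≡ 1 (mod p)
p = 7 is prime, gcd(3,7) = 1
Reduce exponent: 144 mod 6 = 0
So 3^144 ≡ 3^0 (mod 7)
3^0 = 1

3^144 ≡ 1 (mod 7)


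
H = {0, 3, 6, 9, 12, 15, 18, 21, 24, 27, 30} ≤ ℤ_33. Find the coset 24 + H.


24 + H = {24 + h (mod 33) : h ∈ H}
24+0=24, 24+3=27, 24+6=30, 24+9=0, 24+12=3, 24+15=6, 24+18=9, 24+21=12, 24+24=15, 24+27=18, 24+30=21
24 + H = {0, 3, 6, 9, 12, 15, 18, 21, 24, 27, 30} = 0 + H

24 + H = {0, 3, 6, 9, 12, 15, 18, 21, 24, 27, 30}


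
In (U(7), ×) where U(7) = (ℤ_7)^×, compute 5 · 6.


Operation: multiplication mod 7
5 · 6 = (a × b) mod 7 with a = 5, b = 6

5 · 6 = 2


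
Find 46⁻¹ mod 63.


Use the extended Euclidean algorithm to write 1 = 46·s + 63·t; then s mod 63 is the inverse.
Euclidean algorithm:
  46 = 0·63 + 46
  63 = 1·46 + 17
  46 = 2·17 + 12
  17 = 1·12 + 5
  12 = 2·5 + 2
  5 = 2·2 + 1
  2 = 2·1 + 0
gcd(46,63) = 1
Back-substitution gives: 46·(-26) + 63·(19) = 1
So 46⁻¹ ≡ -26 ≡ 37 (mod 63)
Check: 46 × 37 = 1702 ≡ 1 (mod 63) ✓

46⁻¹ ≡ 37 (mod 63)


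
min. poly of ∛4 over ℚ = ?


∛4 satisfies x³ - 4 = 0, irreducible over ℚ (no rational root; 4 is not a perfect cube)

Minimal polynomial: x³ - 4


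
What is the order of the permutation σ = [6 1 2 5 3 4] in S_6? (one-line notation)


Cycle decomposition: (1 6 4 5 3 2)
Cycle lengths: 6
Order = lcm(6) = 6

ord(σ) = 6


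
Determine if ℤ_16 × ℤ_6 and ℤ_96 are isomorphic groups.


Comparing ℤ_16 × ℤ_6 and ℤ_96:
gcd(16,6) = 2 ≠ 1. Max element order in ℤ_16×ℤ_6 is lcm(16,6) = 48 < 96, so it has no element of order 96

No, ℤ_16 × ℤ_6 ≇ ℤ_96


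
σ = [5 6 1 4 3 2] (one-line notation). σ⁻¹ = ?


To find σ⁻¹, swap domain and range:
σ(1) = 5 → σ⁻¹(5) = 1
σ(2) = 6 → σ⁻¹(6) = 2
σ(3) = 1 → σ⁻¹(1) = 3
σ(4) = 4 → σ⁻¹(4) = 4
σ(5) = 3 → σ⁻¹(3) = 5
σ(6) = 2 → σ⁻¹(2) = 6

σ⁻¹ = [3 6 5 4 1 2]


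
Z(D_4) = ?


Z(G) = {g ∈ G | gx = xg for all x ∈ G}
For even n, Z(D_n) = {e, r^(n/2)}: the 180° rotation r^2 commutes with every reflection and rotation

Z(D_4) = {e, r^2}


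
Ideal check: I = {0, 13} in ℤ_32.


Check ideal conditions for I = {0, 13} in ℤ_32:
(1) I is an additive subgroup? No
(2) For r ∈ ℤ_32 and a ∈ I: r·a ∈ I? No  [counterexample: r=2, a=13, r·a mod 32 = 26 ∉ I]

No, I is not an ideal of ℤ_32


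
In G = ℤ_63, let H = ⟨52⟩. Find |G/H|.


|⟨52⟩| = n / gcd(52, 63) = 63 / 1 = 63
H is normal (ℤ_63 is abelian).
|G/H| = |G| / |H| = 63 / 63 = 1

|G/H| = 1


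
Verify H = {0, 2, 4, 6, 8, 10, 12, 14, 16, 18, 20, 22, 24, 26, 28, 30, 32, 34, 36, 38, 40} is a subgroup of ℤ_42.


Subgroup test for H = {0, 2, 4, 6, 8, 10, 12, 14, 16, 18, 20, 22, 24, 26, 28, 30, 32, 34, 36, 38, 40} in (ℤ_42, +):
(1) 0 ∈ H? Yes
(2) Closure: for all a,b ∈ H, (a+b) mod 42 ∈ H? Yes
(3) Inverses: for all a ∈ H, -a mod 42 ∈ H? Yes

Yes, H is a subgroup of ℤ_42


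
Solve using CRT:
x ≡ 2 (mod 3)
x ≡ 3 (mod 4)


m₁ = 3, m₂ = 4, gcd = 1, so CRT applies. M = m₁·m₂ = 12
Let M₁ = M/m₁ = 4, M₂ = M/m₂ = 3
Find y₁ ≡ M₁⁻¹ (mod m₁): 4⁻¹ ≡ 1 (mod 3)
Find y₂ ≡ M₂⁻¹ (mod m₂): 3⁻¹ ≡ 3 (mod 4)
x = a₁·M₁·y₁ + a₂·M₂·y₂ = 2·4·1 + 3·3·3 = 35
Reduce mod 12: x ≡ 11
Check: 11 mod 3 = 2 ✓, 11 mod 4 = 3 ✓

x ≡ 11 (mod 12)


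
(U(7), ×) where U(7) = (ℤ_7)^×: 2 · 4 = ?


Operation: multiplication mod 7
2 · 4 = (a × b) mod 7 with a = 2, b = 4

2 · 4 = 1


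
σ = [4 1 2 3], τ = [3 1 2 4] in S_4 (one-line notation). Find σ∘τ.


σ∘τ: apply τ first, then σ
1 →τ 3 →σ 2
2 →τ 1 →σ 4
3 →τ 2 →σ 1
4 →τ 4 →σ 3

σ∘τ = [2 4 1 3]


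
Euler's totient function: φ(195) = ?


Factor n: 195 = 3 × 5 × 13
φ(n) = n · ∏(1 - 1/p) over distinct primes p | n
φ(195) = 195 · (1 - 1/3) · (1 - 1/5) · (1 - 1/13) = 96

φ(195) = 96


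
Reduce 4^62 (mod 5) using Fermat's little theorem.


Fermat's little theorem: if p is prime and gcd(a,p)=1, then a^(p-1) ≡ 1 (mod p)
p = 5 is prime, gcd(4,5) = 1
Reduce exponent: 62 mod 4 = 2
So 4^62 ≡ 4^2 (mod 5)
4^2 mod 5 = 1

4^62 ≡ 1 (mod 5)


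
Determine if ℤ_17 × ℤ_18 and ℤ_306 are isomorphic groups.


Comparing ℤ_17 × ℤ_18 and ℤ_306:
gcd(17,18) = 1, so ℤ_17 × ℤ_18 ≅ ℤ_306 (CRT)

Yes, ℤ_17 × ℤ_18 ≅ ℤ_306


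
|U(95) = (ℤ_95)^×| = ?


U(n) is the group of units mod n; |U(n)| = φ(n)
|U(95)| = φ(95) = 72

|U(95) = (ℤ_95)^×| = 72


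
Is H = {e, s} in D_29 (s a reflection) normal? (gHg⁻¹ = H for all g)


H = {e, s} in D_29 (s a reflection)
r·s·r⁻¹ = sr⁻² ≠ s for n ≥ 3, so {e, s} is not closed under conjugation

No, not a normal subgroup


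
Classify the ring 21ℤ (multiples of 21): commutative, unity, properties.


21ℤ is a commutative ring under +,× but has no multiplicative identity (1 ∉ 21ℤ); it has no zero divisors, but without unity it is not an integral domain
Commutative: Yes
Integral domain: No
Has unity: No

21ℤ (multiples of 21): Commutative=Yes, Unity=No


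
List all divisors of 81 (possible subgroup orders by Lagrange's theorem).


Lagrange's theorem: |H| divides |G|
|G| = 81
Divisors of 81: 1, 3, 9, 27, 81

Possible subgroup orders: {1, 3, 9, 27, 81}


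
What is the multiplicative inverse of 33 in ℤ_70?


Use the extended Euclidean algorithm to write 1 = 33·s + 70·t; then s mod 70 is the inverse.
Euclidean algorithm:
  33 = 0·70 + 33
  70 = 2·33 + 4
  33 = 8·4 + 1
  4 = 4·1 + 0
gcd(33,70) = 1
Back-substitution gives: 33·(17) + 70·(-8) = 1
So 33⁻¹ ≡ 17 ≡ 17 (mod 70)
Check: 33 × 17 = 561 ≡ 1 (mod 70) ✓

33⁻¹ ≡ 17 (mod 70)


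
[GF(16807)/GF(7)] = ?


GF(16807) = GF(7^5), so the extension degree is 5

[GF(16807)/GF(7)] = 5


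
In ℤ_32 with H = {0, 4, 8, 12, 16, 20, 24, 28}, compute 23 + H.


23 + H = {23 + h (mod 32) : h ∈ H}
23+0=23, 23+4=27, 23+8=31, 23+12=3, 23+16=7, 23+20=11, 23+24=15, 23+28=19
23 + H = {3, 7, 11, 15, 19, 23, 27, 31} = 3 + H

23 + H = {3, 7, 11, 15, 19, 23, 27, 31}


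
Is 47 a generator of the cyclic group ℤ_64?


g generates ℤ_n iff gcd(g, n) = 1
gcd(47, 64) = 1
Since gcd = 1, 47 is a generator.

Yes, 47 generates ℤ_64


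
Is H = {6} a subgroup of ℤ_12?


Subgroup test for H = {6} in (ℤ_12, +):
(1) 0 ∈ H? No
(2) Closure: for all a,b ∈ H, (a+b) mod 12 ∈ H? No  [counterexample: 6 + 6 = 0 ∉ H]
(3) Inverses: for all a ∈ H, -a mod 12 ∈ H? Yes

No, H is not a subgroup of ℤ_12


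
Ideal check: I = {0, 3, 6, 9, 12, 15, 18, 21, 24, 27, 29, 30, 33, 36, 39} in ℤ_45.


Check ideal conditions for I = {0, 3, 6, 9, 12, 15, 18, 21, 24, 27, 29, 30, 33, 36, 39} in ℤ_45:
(1) I is an additive subgroup? No
(2) For r ∈ ℤ_45 and a ∈ I: r·a ∈ I? No  [counterexample: r=2, a=21, r·a mod 45 = 42 ∉ I]

No, I is not an ideal of ℤ_45


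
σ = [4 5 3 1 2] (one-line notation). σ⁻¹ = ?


To find σ⁻¹, swap domain and range:
σ(1) = 4 → σ⁻¹(4) = 1
σ(2) = 5 → σ⁻¹(5) = 2
σ(3) = 3 → σ⁻¹(3) = 3
σ(4) = 1 → σ⁻¹(1) = 4
σ(5) = 2 → σ⁻¹(2) = 5

σ⁻¹ = [4 5 3 1 2]


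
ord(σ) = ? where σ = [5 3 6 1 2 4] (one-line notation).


Cycle decomposition: (1 5 2 3 6 4)
Cycle lengths: 6
Order = lcm(6) = 6

ord(σ) = 6


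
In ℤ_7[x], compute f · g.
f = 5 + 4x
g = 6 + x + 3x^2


Expand and collect like terms; reduce coefficients mod 7:
x^0: 5·6 = 30 ≡ 2 (mod 7)
x^1: 5·1 + 4·6 = 29 ≡ 1 (mod 7)
x^2: 5·3 + 4·1 = 19 ≡ 5 (mod 7)
x^3: 4·3 = 12 ≡ 5 (mod 7)
Result: 2 + x + 5x^2 + 5x^3

f · g = 2 + x + 5x^2 + 5x^3


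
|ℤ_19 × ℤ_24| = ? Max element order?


|ℤ_19 × ℤ_24| = 19 × 24 = 456
Max element order = lcm(19,24) = 456
Cyclic? Yes (gcd=1)

|ℤ_19×ℤ_24| = 456, max element order = 456


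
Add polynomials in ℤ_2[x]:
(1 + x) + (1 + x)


Add coefficients mod 2:
x^0: 1 + 1 = 0 (mod 2)
x^1: 1 + 1 = 0 (mod 2)
Result: 0

f + g = 0


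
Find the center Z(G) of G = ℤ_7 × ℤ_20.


Z(G) = {g ∈ G | gx = xg for all x ∈ G}
Direct product of abelian groups is abelian, so Z(G) = G

Z(ℤ_7 × ℤ_20) = ℤ_7 × ℤ_20


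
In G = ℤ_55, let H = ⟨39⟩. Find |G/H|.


|⟨39⟩| = n / gcd(39, 55) = 55 / 1 = 55
H is normal (ℤ_55 is abelian).
|G/H| = |G| / |H| = 55 / 55 = 1

|G/H| = 1


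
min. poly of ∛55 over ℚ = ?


∛55 satisfies x³ - 55 = 0, irreducible over ℚ (no rational root; 55 is not a perfect cube)

Minimal polynomial: x³ - 55


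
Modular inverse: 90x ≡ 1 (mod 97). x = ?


Use the extended Euclidean algorithm to write 1 = 90·s + 97·t; then s mod 97 is the inverse.
Euclidean algorithm:
  90 = 0·97 + 90
  97 = 1·90 + 7
  90 = 12·7 + 6
  7 = 1·6 + 1
  6 = 6·1 + 0
gcd(90,97) = 1
Back-substitution gives: 90·(-14) + 97·(13) = 1
So 90⁻¹ ≡ -14 ≡ 83 (mod 97)
Check: 90 × 83 = 7470 ≡ 1 (mod 97) ✓

90⁻¹ ≡ 83 (mod 97)


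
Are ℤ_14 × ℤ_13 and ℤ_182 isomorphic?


Comparing ℤ_14 × ℤ_13 and ℤ_182:
gcd(14,13) = 1, so ℤ_14 × ℤ_13 ≅ ℤ_182 (CRT)

Yes, ℤ_14 × ℤ_13 ≅ ℤ_182


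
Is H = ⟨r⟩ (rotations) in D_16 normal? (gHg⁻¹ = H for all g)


H = ⟨r⟩ (rotations) in D_16
The rotation subgroup ⟨r⟩ has index 2 in D_16, so it is normal

Yes, normal subgroup


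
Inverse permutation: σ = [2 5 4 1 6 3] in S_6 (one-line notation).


To find σ⁻¹, swap domain and range:
σ(1) = 2 → σ⁻¹(2) = 1
σ(2) = 5 → σ⁻¹(5) = 2
σ(3) = 4 → σ⁻¹(4) = 3
σ(4) = 1 → σ⁻¹(1) = 4
σ(5) = 6 → σ⁻¹(6) = 5
σ(6) = 3 → σ⁻¹(3) = 6

σ⁻¹ = [4 1 6 3 2 5]


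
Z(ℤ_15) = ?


Z(G) = {g ∈ G | gx = xg for all x ∈ G}
ℤ_15 is abelian, so Z(G) = G

Z(ℤ_15) = ℤ_15


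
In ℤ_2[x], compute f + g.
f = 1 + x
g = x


Add coefficients mod 2:
x^0: 1 + 0 = 1 (mod 2)
x^1: 1 + 1 = 0 (mod 2)
Result: 1

f + g = 1


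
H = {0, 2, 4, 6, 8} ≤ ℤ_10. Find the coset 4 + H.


4 + H = {4 + h (mod 10) : h ∈ H}
4+0=4, 4+2=6, 4+4=8, 4+6=0, 4+8=2
4 + H = {0, 2, 4, 6, 8} = 0 + H

4 + H = {0, 2, 4, 6, 8}


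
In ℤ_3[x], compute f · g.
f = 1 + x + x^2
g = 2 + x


Expand and collect like terms; reduce coefficients mod 3:
x^0: 1·2 = 2 ≡ 2 (mod 3)
x^1: 1·1 + 1·2 = 3 ≡ 0 (mod 3)
x^2: 1·1 + 1·2 = 3 ≡ 0 (mod 3)
x^3: 1·1 = 1 ≡ 1 (mod 3)
Result: 2 + x^3

f · g = 2 + x^3


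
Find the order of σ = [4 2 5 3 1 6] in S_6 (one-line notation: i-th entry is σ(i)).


Cycle decomposition: (1 4 3 5)
Cycle lengths: 4
Order = lcm(4) = 4

ord(σ) = 4


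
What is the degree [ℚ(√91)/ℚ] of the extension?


√91 has minimal polynomial x² - 91 (irreducible over ℚ since 91 is squarefree)

[ℚ(√91)/ℚ] = 2


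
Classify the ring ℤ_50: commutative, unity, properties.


ℤ_50 is a commutative ring with unity 1; 50 = 2×25 is composite, so 2·25 ≡ 0 gives zero divisors (not an integral domain)
Commutative: Yes
Integral domain: No
Has unity: Yes

ℤ_50: Commutative=Yes, Unity=Yes


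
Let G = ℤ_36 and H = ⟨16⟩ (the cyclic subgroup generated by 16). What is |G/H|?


|⟨16⟩| = n / gcd(16, 36) = 36 / 4 = 9
H is normal (ℤ_36 is abelian).
|G/H| = |G| / |H| = 36 / 9 = 4

|G/H| = 4


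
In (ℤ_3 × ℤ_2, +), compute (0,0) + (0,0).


Operation: componentwise addition mod (3, 2)
(0,0) + (0,0) = ((a₁+b₁) mod 3, (a₂+b₂) mod 2) with a = (0,0), b = (0,0)

(0,0) + (0,0) = (0,0)


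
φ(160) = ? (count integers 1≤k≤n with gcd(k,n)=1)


Factor n: 160 = 2^5 × 5
φ(n) = n · ∏(1 - 1/p) over distinct primes p | n
φ(160) = 160 · (1 - 1/2) · (1 - 1/5) = 64

φ(160) = 64


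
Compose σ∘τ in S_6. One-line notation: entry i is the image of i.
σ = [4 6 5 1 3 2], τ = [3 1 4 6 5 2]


σ∘τ: apply τ first, then σ
1 →τ 3 →σ 5
2 →τ 1 →σ 4
3 →τ 4 →σ 1
4 →τ 6 →σ 2
5 →τ 5 →σ 3
6 →τ 2 →σ 6

σ∘τ = [5 4 1 2 3 6]


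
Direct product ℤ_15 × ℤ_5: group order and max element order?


|ℤ_15 × ℤ_5| = 15 × 5 = 75
Max element order = lcm(15,5) = 15
Cyclic? No (gcd=5)

|ℤ_15×ℤ_5| = 75, max element order = 15


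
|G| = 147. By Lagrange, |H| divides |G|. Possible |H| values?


Lagrange's theorem: |H| divides |G|
|G| = 147
Divisors of 147: 1, 3, 7, 21, 49, 147

Possible subgroup orders: {1, 3, 7, 21, 49, 147}


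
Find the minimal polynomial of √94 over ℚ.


√94 satisfies x² - 94 = 0, irreducible over ℚ since 94 is squarefree

Minimal polynomial: x² - 94


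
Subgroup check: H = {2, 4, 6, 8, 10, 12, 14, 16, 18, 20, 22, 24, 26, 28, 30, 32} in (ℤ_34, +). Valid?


Subgroup test for H = {2, 4, 6, 8, 10, 12, 14, 16, 18, 20, 22, 24, 26, 28, 30, 32} in (ℤ_34, +):
(1) 0 ∈ H? No
(2) Closure: for all a,b ∈ H, (a+b) mod 34 ∈ H? No  [counterexample: 2 + 32 = 0 ∉ H]
(3) Inverses: for all a ∈ H, -a mod 34 ∈ H? Yes

No, H is not a subgroup of ℤ_34


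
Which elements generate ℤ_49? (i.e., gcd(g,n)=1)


g generates ℤ_n iff gcd(g,n) = 1
Prime factors of 49: 7
Generators are g ∈ {1,...,48} not divisible by any of these primes.
Generators: {1, 2, 3, 4, 5, 6, 8, 9, 10, 11, 12, 13, 15, 16, 17, 18, 19, 20, 22, 23, 24, 25, 26, 27, 29, 30, 31, 32, 33, 34, 36, 37, 38, 39, 40, 41, 43, 44, 45, 46, 47, 48}
Number of generators = φ(49) = 42

Generators of ℤ_49 = {1, 2, 3, 4, 5, 6, 8, 9, 10, 11, 12, 13, 15, 16, 17, 18, 19, 20, 22, 23, 24, 25, 26, 27, 29, 30, 31, 32, 33, 34, 36, 37, 38, 39, 40, 41, 43, 44, 45, 46, 47, 48}


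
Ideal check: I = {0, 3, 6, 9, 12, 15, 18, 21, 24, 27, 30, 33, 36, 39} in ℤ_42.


Check ideal conditions for I = {0, 3, 6, 9, 12, 15, 18, 21, 24, 27, 30, 33, 36, 39} in ℤ_42:
(1) I is an additive subgroup? Yes
(2) For r ∈ ℤ_42 and a ∈ I: r·a ∈ I? Yes

Yes, I is an ideal of ℤ_42


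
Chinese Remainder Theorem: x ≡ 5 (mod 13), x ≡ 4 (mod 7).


m₁ = 13, m₂ = 7, gcd = 1, so CRT applies. M = m₁·m₂ = 91
Let M₁ = M/m₁ = 7, M₂ = M/m₂ = 13
Find y₁ ≡ M₁⁻¹ (mod m₁): 7⁻¹ ≡ 2 (mod 13)
Find y₂ ≡ M₂⁻¹ (mod m₂): 13⁻¹ ≡ 6 (mod 7)
x = a₁·M₁·y₁ + a₂·M₂·y₂ = 5·7·2 + 4·13·6 = 382
Reduce mod 91: x ≡ 18
Check: 18 mod 13 = 5 ✓, 18 mod 7 = 4 ✓

x ≡ 18 (mod 91)


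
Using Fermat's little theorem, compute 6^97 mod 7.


Fermat's little theorem: if p is prime and gcd(a,p)=1, then a^(p-1) ≡ 1 (mod p)
p = 7 is prime, gcd(6,7) = 1
Reduce exponent: 97 mod 6 = 1
So 6^97 ≡ 6^1 (mod 7)
6^1 mod 7 = 6

6^97 ≡ 6 (mod 7)


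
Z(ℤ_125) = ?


Z(G) = {g ∈ G | gx = xg for all x ∈ G}
ℤ_125 is abelian, so Z(G) = G

Z(ℤ_125) = ℤ_125


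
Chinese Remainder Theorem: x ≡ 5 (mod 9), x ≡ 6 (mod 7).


m₁ = 9, m₂ = 7, gcd = 1, so CRT applies. M = m₁·m₂ = 63
Let M₁ = M/m₁ = 7, M₂ = M/m₂ = 9
Find y₁ ≡ M₁⁻¹ (mod m₁): 7⁻¹ ≡ 4 (mod 9)
Find y₂ ≡ M₂⁻¹ (mod m₂): 9⁻¹ ≡ 4 (mod 7)
x = a₁·M₁·y₁ + a₂·M₂·y₂ = 5·7·4 + 6·9·4 = 356
Reduce mod 63: x ≡ 41
Check: 41 mod 9 = 5 ✓, 41 mod 7 = 6 ✓

x ≡ 41 (mod 63)


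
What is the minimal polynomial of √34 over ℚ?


√34 satisfies x² - 34 = 0, irreducible over ℚ since 34 is squarefree

Minimal polynomial: x² - 34


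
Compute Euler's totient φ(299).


Factor n: 299 = 13 × 23
φ(n) = n · ∏(1 - 1/p) over distinct primes p | n
φ(299) = 299 · (1 - 1/13) · (1 - 1/23) = 264

φ(299) = 264


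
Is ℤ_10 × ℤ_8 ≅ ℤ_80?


Comparing ℤ_10 × ℤ_8 and ℤ_80:
gcd(10,8) = 2 ≠ 1. Max element order in ℤ_10×ℤ_8 is lcm(10,8) = 40 < 80, so it has no element of order 80

No, ℤ_10 × ℤ_8 ≇ ℤ_80


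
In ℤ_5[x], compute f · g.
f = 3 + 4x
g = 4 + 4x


Expand and collect like terms; reduce coefficients mod 5:
x^0: 3·4 = 12 ≡ 2 (mod 5)
x^1: 3·4 + 4·4 = 28 ≡ 3 (mod 5)
x^2: 4·4 = 16 ≡ 1 (mod 5)
Result: 2 + 3x + x^2

f · g = 2 + 3x + x^2


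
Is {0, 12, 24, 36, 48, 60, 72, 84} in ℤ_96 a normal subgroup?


H = {0, 12, 24, 36, 48, 60, 72, 84} in ℤ_96
ℤ_96 is abelian; every subgroup of an abelian group is normal

Yes, normal subgroup
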